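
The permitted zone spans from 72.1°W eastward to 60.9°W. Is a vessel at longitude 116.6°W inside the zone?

Band width going east from -72.1° to -60.9°: ((-60.9 − -72.1) mod 360) = 11.2°.
Offset of -116.6° east of the west edge: ((-116.6 − -72.1) mod 360) = 315.5°.
315.5° > 11.2° ⇒ outside.

No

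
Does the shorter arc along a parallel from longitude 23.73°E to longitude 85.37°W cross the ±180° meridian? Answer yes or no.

Signed shortest Δλ = ((-85.37 − 23.73 + 180) mod 360) − 180 = -109.1°.
Going west by 109.1° from +23.73° reaches -85.37° without touching 180°.

No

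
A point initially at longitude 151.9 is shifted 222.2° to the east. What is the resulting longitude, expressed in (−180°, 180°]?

+14.1°

Start at +151.9°; shift +222.2° → +374.1°.
+374.1° lies outside (−180°, 180°]; subtract 360° → +14.1°.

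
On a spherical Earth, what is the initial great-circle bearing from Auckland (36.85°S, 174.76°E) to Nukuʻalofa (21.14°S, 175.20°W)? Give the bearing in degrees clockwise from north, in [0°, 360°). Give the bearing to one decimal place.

Δλ = -175.20 − 174.76 = -349.96°; wrapped into (−180°, 180°]: 10.04°.
θ = atan2( sin Δλ · cos φ₂ , cos φ₁ · sin φ₂ − sin φ₁ · cos φ₂ · cos Δλ )
  = atan2(0.16260, 0.26220) = 31.805° → normalised to [0°, 360°): 31.805°.

31.8°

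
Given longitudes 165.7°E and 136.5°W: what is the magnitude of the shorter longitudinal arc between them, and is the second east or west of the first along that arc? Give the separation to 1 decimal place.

Raw difference: -136.5 − 165.7 = -302.2°.
Normalise into (−180°, 180°]: -302.2° + 360° = 57.8°.
Positive ⇒ the second point lies to the east; separation 57.8°.

57.8° east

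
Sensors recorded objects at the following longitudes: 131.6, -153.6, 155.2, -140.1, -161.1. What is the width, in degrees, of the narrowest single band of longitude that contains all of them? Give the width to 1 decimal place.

88.3°

Sort the longitudes: -161.1°, -153.6°, -140.1°, +131.6°, +155.2°.
Eastward gaps between consecutive values (wrapping around): 7.5°, 13.5°, 271.7°, 23.6°, 43.7°.
Largest gap = 271.7° ⇒ minimal covering band is its complement: 360° − 271.7° = 88.3°.
Band runs from +131.6° eastward to -140.1°, crossing the antimeridian.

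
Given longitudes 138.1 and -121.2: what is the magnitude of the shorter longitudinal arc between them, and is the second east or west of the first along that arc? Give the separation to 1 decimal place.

100.7° east

Raw difference: -121.2 − 138.1 = -259.3°.
Normalise into (−180°, 180°]: -259.3° + 360° = 100.7°.
Positive ⇒ the second point lies to the east; separation 100.7°.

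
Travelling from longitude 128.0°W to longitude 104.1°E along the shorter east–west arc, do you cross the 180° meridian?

Yes

Naïve |104.1 − -128.0| = 232.1° > 180°, so the shorter arc goes the other way round — across 180°.
Signed shortest Δλ = ((104.1 − -128.0 + 180) mod 360) − 180 = -127.9°.
Going west by 127.9° from -128.0° passes through 180° before reaching +104.1°.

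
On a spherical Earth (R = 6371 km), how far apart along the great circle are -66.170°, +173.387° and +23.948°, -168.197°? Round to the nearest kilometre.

10141 km

Δλ = -168.197 − 173.387 = -341.584°; wrapped into (−180°, 180°]: 18.416°.
Δφ = 23.948 − -66.170 = 90.118°.
a = sin²(Δφ/2) + cos φ₁ · cos φ₂ · sin²(Δλ/2) = 0.510485.
c = 2·atan2(√a, √(1−a)) = 1.59177 rad → d = 6371·c ≈ 10141.15 km.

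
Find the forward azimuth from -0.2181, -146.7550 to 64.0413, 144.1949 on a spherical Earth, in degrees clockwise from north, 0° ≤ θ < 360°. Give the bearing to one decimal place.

Δλ = 144.1949 − -146.7550 = 290.9499°; wrapped into (−180°, 180°]: -69.0501°.
θ = atan2( sin Δλ · cos φ₂ , cos φ₁ · sin φ₂ − sin φ₁ · cos φ₂ · cos Δλ )
  = atan2(-0.40879, 0.89970) = -24.435° → normalised to [0°, 360°): 335.565°.

335.6°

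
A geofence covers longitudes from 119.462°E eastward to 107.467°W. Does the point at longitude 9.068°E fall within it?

No

Band width going east from +119.462° to -107.467°: ((-107.467 − 119.462) mod 360) = 133.071°.
Offset of +9.068° east of the west edge: ((9.068 − 119.462) mod 360) = 249.606°.
249.606° > 133.071° ⇒ outside.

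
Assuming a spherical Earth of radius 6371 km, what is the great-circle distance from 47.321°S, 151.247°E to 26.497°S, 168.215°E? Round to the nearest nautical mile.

Δλ = 168.215 − 151.247 = 16.968°.
Δφ = -26.497 − -47.321 = 20.824°.
a = sin²(Δφ/2) + cos φ₁ · cos φ₂ · sin²(Δλ/2) = 0.045867.
c = 2·atan2(√a, √(1−a)) = 0.43167 rad → d = 6371·c ≈ 2750.19 km ≈ 1484.99 nmi.

1485 nmi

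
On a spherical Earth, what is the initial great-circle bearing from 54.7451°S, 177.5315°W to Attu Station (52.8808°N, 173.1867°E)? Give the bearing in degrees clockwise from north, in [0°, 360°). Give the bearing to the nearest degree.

Δλ = 173.1867 − -177.5315 = 350.7182°; wrapped into (−180°, 180°]: -9.2818°.
θ = atan2( sin Δλ · cos φ₂ , cos φ₁ · sin φ₂ − sin φ₁ · cos φ₂ · cos Δλ )
  = atan2(-0.09733, 0.94660) = -5.871° → normalised to [0°, 360°): 354.129°.

354°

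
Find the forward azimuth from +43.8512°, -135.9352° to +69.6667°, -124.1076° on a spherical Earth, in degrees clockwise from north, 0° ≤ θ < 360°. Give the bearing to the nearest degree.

9°

Δλ = -124.1076 − -135.9352 = 11.8276°.
θ = atan2( sin Δλ · cos φ₂ , cos φ₁ · sin φ₂ − sin φ₁ · cos φ₂ · cos Δλ )
  = atan2(0.07122, 0.44059) = 9.183° → normalised to [0°, 360°): 9.183°.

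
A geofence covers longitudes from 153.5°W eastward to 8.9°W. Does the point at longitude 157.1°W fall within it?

No

Band width going east from -153.5° to -8.9°: ((-8.9 − -153.5) mod 360) = 144.6°.
Offset of -157.1° east of the west edge: ((-157.1 − -153.5) mod 360) = 356.4°.
356.4° > 144.6° ⇒ outside.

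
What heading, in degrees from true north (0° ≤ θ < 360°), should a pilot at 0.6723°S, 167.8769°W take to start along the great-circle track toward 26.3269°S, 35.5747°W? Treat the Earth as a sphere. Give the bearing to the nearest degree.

124°

Δλ = -35.5747 − -167.8769 = 132.3022°.
θ = atan2( sin Δλ · cos φ₂ , cos φ₁ · sin φ₂ − sin φ₁ · cos φ₂ · cos Δλ )
  = atan2(0.66289, -0.45054) = 124.202° → normalised to [0°, 360°): 124.202°.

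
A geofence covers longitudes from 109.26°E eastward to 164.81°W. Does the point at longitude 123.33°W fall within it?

No

Band width going east from +109.26° to -164.81°: ((-164.81 − 109.26) mod 360) = 85.93°.
Offset of -123.33° east of the west edge: ((-123.33 − 109.26) mod 360) = 127.41°.
127.41° > 85.93° ⇒ outside.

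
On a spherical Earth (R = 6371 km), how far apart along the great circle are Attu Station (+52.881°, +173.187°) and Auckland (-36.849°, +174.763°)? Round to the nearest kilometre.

9979 km

Δλ = 174.763 − 173.187 = 1.576°.
Δφ = -36.849 − 52.881 = -89.730°.
a = sin²(Δφ/2) + cos φ₁ · cos φ₂ · sin²(Δλ/2) = 0.497735.
c = 2·atan2(√a, √(1−a)) = 1.56627 rad → d = 6371·c ≈ 9978.68 km.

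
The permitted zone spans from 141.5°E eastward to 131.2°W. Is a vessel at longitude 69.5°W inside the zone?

Band width going east from +141.5° to -131.2°: ((-131.2 − 141.5) mod 360) = 87.3°.
Offset of -69.5° east of the west edge: ((-69.5 − 141.5) mod 360) = 149.0°.
149.0° > 87.3° ⇒ outside.

No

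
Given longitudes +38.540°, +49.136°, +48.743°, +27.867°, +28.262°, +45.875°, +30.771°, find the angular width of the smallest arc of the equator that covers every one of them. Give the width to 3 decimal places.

Sort the longitudes: +27.867°, +28.262°, +30.771°, +38.540°, +45.875°, +48.743°, +49.136°.
Eastward gaps between consecutive values (wrapping around): 0.395°, 2.509°, 7.769°, 7.335°, 2.868°, 0.393°, 338.731°.
Largest gap = 338.731° ⇒ minimal covering band is its complement: 360° − 338.731° = 21.269°.
Band runs from +27.867° eastward to +49.136°.

21.269°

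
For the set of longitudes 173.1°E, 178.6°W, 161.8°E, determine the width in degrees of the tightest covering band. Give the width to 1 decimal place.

19.6°

Sort the longitudes: -178.6°, +161.8°, +173.1°.
Eastward gaps between consecutive values (wrapping around): 340.4°, 11.3°, 8.3°.
Largest gap = 340.4° ⇒ minimal covering band is its complement: 360° − 340.4° = 19.6°.
Band runs from +161.8° eastward to -178.6°, crossing the antimeridian.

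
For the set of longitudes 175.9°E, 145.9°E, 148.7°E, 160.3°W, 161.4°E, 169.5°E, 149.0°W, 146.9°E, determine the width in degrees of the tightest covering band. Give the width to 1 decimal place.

65.1°

Sort the longitudes: -160.3°, -149.0°, +145.9°, +146.9°, +148.7°, +161.4°, +169.5°, +175.9°.
Eastward gaps between consecutive values (wrapping around): 11.3°, 294.9°, 1.0°, 1.8°, 12.7°, 8.1°, 6.4°, 23.8°.
Largest gap = 294.9° ⇒ minimal covering band is its complement: 360° − 294.9° = 65.1°.
Band runs from +145.9° eastward to -149.0°, crossing the antimeridian.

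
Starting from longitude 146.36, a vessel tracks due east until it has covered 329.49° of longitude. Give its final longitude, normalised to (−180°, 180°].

+115.85°

Start at +146.36°; shift +329.49° → +475.85°.
+475.85° lies outside (−180°, 180°]; subtract 360° → +115.85°.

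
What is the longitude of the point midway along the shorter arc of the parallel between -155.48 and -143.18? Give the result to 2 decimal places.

-149.33°

Signed shortest Δλ from -155.48° to -143.18° is +12.30°.
Midpoint longitude = -155.48° + (+12.30°)/2 = -155.48° + 6.15° = -149.33°.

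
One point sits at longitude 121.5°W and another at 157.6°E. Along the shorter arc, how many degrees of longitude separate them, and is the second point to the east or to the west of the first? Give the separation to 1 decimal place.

80.9° west

Raw difference: 157.6 − -121.5 = 279.1°.
Normalise into (−180°, 180°]: 279.1° − 360° = -80.9°.
Negative ⇒ the second point lies to the west; separation 80.9°.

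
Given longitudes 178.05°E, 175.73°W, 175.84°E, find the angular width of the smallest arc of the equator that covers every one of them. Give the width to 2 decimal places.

8.43°

Sort the longitudes: -175.73°, +175.84°, +178.05°.
Eastward gaps between consecutive values (wrapping around): 351.57°, 2.21°, 6.22°.
Largest gap = 351.57° ⇒ minimal covering band is its complement: 360° − 351.57° = 8.43°.
Band runs from +175.84° eastward to -175.73°, crossing the antimeridian.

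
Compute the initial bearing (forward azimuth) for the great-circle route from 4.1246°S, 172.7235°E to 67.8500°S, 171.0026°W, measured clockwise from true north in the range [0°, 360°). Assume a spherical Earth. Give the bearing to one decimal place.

173.3°

Δλ = -171.0026 − 172.7235 = -343.7261°; wrapped into (−180°, 180°]: 16.2739°.
θ = atan2( sin Δλ · cos φ₂ , cos φ₁ · sin φ₂ − sin φ₁ · cos φ₂ · cos Δλ )
  = atan2(0.10566, -0.89777) = 173.288° → normalised to [0°, 360°): 173.288°.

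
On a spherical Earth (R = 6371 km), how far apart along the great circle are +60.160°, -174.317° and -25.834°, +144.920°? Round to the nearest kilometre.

Δλ = 144.920 − -174.317 = 319.237°; wrapped into (−180°, 180°]: -40.763°.
Δφ = -25.834 − 60.160 = -85.994°.
a = sin²(Δφ/2) + cos φ₁ · cos φ₂ · sin²(Δλ/2) = 0.519390.
c = 2·atan2(√a, √(1−a)) = 1.60959 rad → d = 6371·c ≈ 10254.67 km.

10255 km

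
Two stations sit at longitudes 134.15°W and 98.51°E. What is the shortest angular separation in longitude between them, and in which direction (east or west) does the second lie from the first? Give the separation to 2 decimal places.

Raw difference: 98.51 − -134.15 = 232.66°.
Normalise into (−180°, 180°]: 232.66° − 360° = -127.34°.
Negative ⇒ the second point lies to the west; separation 127.34°.

127.34° west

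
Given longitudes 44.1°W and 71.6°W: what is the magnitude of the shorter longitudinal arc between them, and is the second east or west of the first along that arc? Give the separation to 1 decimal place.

Raw difference: -71.6 − -44.1 = -27.5°.
Normalise into (−180°, 180°]: -27.5° stays -27.5°.
Negative ⇒ the second point lies to the west; separation 27.5°.

27.5° west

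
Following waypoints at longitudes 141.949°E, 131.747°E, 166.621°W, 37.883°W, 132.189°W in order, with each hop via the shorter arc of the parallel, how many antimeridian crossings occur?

Leg 1: +141.949° → +131.747°, shortest Δλ = -10.202° (west) — does not cross 180°.
Leg 2: +131.747° → -166.621°, shortest Δλ = 61.632° (east) — crosses 180°.
Leg 3: -166.621° → -37.883°, shortest Δλ = 128.738° (east) — does not cross 180°.
Leg 4: -37.883° → -132.189°, shortest Δλ = -94.306° (west) — does not cross 180°.
Total crossings: 1.

1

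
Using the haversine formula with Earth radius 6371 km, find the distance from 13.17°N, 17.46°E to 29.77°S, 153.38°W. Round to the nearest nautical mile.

Δλ = -153.38 − 17.46 = -170.84°.
Δφ = -29.77 − 13.17 = -42.94°.
a = sin²(Δφ/2) + cos φ₁ · cos φ₂ · sin²(Δλ/2) = 0.973772.
c = 2·atan2(√a, √(1−a)) = 2.81626 rad → d = 6371·c ≈ 17942.39 km ≈ 9688.12 nmi.

9688 nmi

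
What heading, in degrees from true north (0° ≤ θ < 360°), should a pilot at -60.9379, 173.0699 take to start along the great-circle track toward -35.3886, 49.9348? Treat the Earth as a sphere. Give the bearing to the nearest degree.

Δλ = 49.9348 − 173.0699 = -123.1351°.
θ = atan2( sin Δλ · cos φ₂ , cos φ₁ · sin φ₂ − sin φ₁ · cos φ₂ · cos Δλ )
  = atan2(-0.68267, -0.67083) = -134.499° → normalised to [0°, 360°): 225.501°.

226°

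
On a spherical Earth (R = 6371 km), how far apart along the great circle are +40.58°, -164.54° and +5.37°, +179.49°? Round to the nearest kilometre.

4227 km

Δλ = 179.49 − -164.54 = 344.03°; wrapped into (−180°, 180°]: -15.97°.
Δφ = 5.37 − 40.58 = -35.21°.
a = sin²(Δφ/2) + cos φ₁ · cos φ₂ · sin²(Δλ/2) = 0.106070.
c = 2·atan2(√a, √(1−a)) = 0.66347 rad → d = 6371·c ≈ 4226.96 km.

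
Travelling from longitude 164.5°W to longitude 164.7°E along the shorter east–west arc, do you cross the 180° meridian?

Yes

Naïve |164.7 − -164.5| = 329.2° > 180°, so the shorter arc goes the other way round — across 180°.
Signed shortest Δλ = ((164.7 − -164.5 + 180) mod 360) − 180 = -30.8°.
Going west by 30.8° from -164.5° passes through 180° before reaching +164.7°.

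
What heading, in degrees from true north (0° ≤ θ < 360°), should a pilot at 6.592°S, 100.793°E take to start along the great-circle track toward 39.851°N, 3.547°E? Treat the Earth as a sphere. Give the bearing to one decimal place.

309.4°

Δλ = 3.547 − 100.793 = -97.246°.
θ = atan2( sin Δλ · cos φ₂ , cos φ₁ · sin φ₂ − sin φ₁ · cos φ₂ · cos Δλ )
  = atan2(-0.76158, 0.62544) = -50.606° → normalised to [0°, 360°): 309.394°.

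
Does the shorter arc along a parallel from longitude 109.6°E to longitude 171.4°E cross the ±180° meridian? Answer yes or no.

No

Signed shortest Δλ = ((171.4 − 109.6 + 180) mod 360) − 180 = 61.8°.
Going east by 61.8° from +109.6° reaches +171.4° without touching 180°.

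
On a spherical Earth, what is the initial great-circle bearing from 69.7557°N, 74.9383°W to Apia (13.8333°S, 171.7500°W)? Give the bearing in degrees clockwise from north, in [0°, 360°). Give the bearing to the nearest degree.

Δλ = -171.7500 − -74.9383 = -96.8117°.
θ = atan2( sin Δλ · cos φ₂ , cos φ₁ · sin φ₂ − sin φ₁ · cos φ₂ · cos Δλ )
  = atan2(-0.96414, 0.02532) = -88.496° → normalised to [0°, 360°): 271.504°.

272°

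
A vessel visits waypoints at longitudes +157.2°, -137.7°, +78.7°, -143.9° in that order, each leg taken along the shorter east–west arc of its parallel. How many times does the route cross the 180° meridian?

Leg 1: +157.2° → -137.7°, shortest Δλ = 65.1° (east) — crosses 180°.
Leg 2: -137.7° → +78.7°, shortest Δλ = -143.6° (west) — crosses 180°.
Leg 3: +78.7° → -143.9°, shortest Δλ = 137.4° (east) — crosses 180°.
Total crossings: 3.

3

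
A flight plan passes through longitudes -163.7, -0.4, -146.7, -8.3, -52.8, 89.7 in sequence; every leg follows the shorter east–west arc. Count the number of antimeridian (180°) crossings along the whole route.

0

Leg 1: -163.7° → -0.4°, shortest Δλ = 163.3° (east) — does not cross 180°.
Leg 2: -0.4° → -146.7°, shortest Δλ = -146.3° (west) — does not cross 180°.
Leg 3: -146.7° → -8.3°, shortest Δλ = 138.4° (east) — does not cross 180°.
Leg 4: -8.3° → -52.8°, shortest Δλ = -44.5° (west) — does not cross 180°.
Leg 5: -52.8° → +89.7°, shortest Δλ = 142.5° (east) — does not cross 180°.
Total crossings: 0.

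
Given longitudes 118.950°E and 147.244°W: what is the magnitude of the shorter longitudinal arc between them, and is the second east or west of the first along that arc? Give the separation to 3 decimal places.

93.806° east

Raw difference: -147.244 − 118.950 = -266.194°.
Normalise into (−180°, 180°]: -266.194° + 360° = 93.806°.
Positive ⇒ the second point lies to the east; separation 93.806°.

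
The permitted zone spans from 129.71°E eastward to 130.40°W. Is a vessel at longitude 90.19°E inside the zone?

Band width going east from +129.71° to -130.40°: ((-130.40 − 129.71) mod 360) = 99.89°.
Offset of +90.19° east of the west edge: ((90.19 − 129.71) mod 360) = 320.48°.
320.48° > 99.89° ⇒ outside.

No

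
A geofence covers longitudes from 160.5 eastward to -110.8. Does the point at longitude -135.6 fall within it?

Band width going east from +160.5° to -110.8°: ((-110.8 − 160.5) mod 360) = 88.7°.
Offset of -135.6° east of the west edge: ((-135.6 − 160.5) mod 360) = 63.9°.
63.9° ≤ 88.7° ⇒ inside.

Yes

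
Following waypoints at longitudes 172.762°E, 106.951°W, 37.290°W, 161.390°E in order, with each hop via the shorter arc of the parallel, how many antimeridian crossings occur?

Leg 1: +172.762° → -106.951°, shortest Δλ = 80.287° (east) — crosses 180°.
Leg 2: -106.951° → -37.290°, shortest Δλ = 69.661° (east) — does not cross 180°.
Leg 3: -37.290° → +161.390°, shortest Δλ = -161.32° (west) — crosses 180°.
Total crossings: 2.

2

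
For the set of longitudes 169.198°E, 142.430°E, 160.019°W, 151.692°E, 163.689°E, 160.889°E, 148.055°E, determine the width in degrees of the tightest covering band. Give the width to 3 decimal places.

57.551°

Sort the longitudes: -160.019°, +142.430°, +148.055°, +151.692°, +160.889°, +163.689°, +169.198°.
Eastward gaps between consecutive values (wrapping around): 302.449°, 5.625°, 3.637°, 9.197°, 2.800°, 5.509°, 30.783°.
Largest gap = 302.449° ⇒ minimal covering band is its complement: 360° − 302.449° = 57.551°.
Band runs from +142.430° eastward to -160.019°, crossing the antimeridian.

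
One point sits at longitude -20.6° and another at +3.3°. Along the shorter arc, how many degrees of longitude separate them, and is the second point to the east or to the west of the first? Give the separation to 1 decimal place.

Raw difference: 3.3 − -20.6 = 23.9°.
Normalise into (−180°, 180°]: 23.9° stays 23.9°.
Positive ⇒ the second point lies to the east; separation 23.9°.

23.9° east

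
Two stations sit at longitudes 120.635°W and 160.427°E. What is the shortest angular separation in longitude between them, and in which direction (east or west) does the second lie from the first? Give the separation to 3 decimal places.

Raw difference: 160.427 − -120.635 = 281.062°.
Normalise into (−180°, 180°]: 281.062° − 360° = -78.938°.
Negative ⇒ the second point lies to the west; separation 78.938°.

78.938° west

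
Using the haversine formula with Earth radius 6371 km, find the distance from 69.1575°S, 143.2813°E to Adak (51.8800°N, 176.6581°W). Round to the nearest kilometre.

13849 km

Δλ = -176.6581 − 143.2813 = -319.9394°; wrapped into (−180°, 180°]: 40.0606°.
Δφ = 51.8800 − -69.1575 = 121.0375°.
a = sin²(Δφ/2) + cos φ₁ · cos φ₂ · sin²(Δλ/2) = 0.783567.
c = 2·atan2(√a, √(1−a)) = 2.17382 rad → d = 6371·c ≈ 13849.40 km.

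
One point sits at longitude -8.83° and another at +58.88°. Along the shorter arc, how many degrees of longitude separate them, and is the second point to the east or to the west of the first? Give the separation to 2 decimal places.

67.71° east

Raw difference: 58.88 − -8.83 = 67.71°.
Normalise into (−180°, 180°]: 67.71° stays 67.71°.
Positive ⇒ the second point lies to the east; separation 67.71°.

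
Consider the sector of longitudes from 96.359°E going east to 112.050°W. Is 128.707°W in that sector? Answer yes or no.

Yes

Band width going east from +96.359° to -112.050°: ((-112.050 − 96.359) mod 360) = 151.591°.
Offset of -128.707° east of the west edge: ((-128.707 − 96.359) mod 360) = 134.934°.
134.934° ≤ 151.591° ⇒ inside.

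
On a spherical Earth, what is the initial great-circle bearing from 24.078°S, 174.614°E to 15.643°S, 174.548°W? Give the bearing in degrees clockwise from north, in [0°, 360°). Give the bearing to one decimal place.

52.4°

Δλ = -174.548 − 174.614 = -349.162°; wrapped into (−180°, 180°]: 10.838°.
θ = atan2( sin Δλ · cos φ₂ , cos φ₁ · sin φ₂ − sin φ₁ · cos φ₂ · cos Δλ )
  = atan2(0.18107, 0.13968) = 52.353° → normalised to [0°, 360°): 52.353°.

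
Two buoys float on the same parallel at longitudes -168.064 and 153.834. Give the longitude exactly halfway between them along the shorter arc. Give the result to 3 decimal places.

+172.885°

Signed shortest Δλ from -168.064° to +153.834° is -38.102°.
Midpoint longitude = -168.064° + (-38.102°)/2 = -168.064° − 19.051° = -187.115°.
Normalise into (−180°, 180°]: +172.885°.
(The naïve average (-168.064 + +153.834)/2 = -7.115° is on the wrong side of the globe.)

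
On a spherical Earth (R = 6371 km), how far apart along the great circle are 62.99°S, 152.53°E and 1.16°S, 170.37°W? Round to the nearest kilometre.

7523 km

Δλ = -170.37 − 152.53 = -322.90°; wrapped into (−180°, 180°]: 37.10°.
Δφ = -1.16 − -62.99 = 61.83°.
a = sin²(Δφ/2) + cos φ₁ · cos φ₂ · sin²(Δλ/2) = 0.309909.
c = 2·atan2(√a, √(1−a)) = 1.18080 rad → d = 6371·c ≈ 7522.90 km.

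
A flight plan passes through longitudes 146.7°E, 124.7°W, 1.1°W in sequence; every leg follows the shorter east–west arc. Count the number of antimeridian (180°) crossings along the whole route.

Leg 1: +146.7° → -124.7°, shortest Δλ = 88.6° (east) — crosses 180°.
Leg 2: -124.7° → -1.1°, shortest Δλ = 123.6° (east) — does not cross 180°.
Total crossings: 1.

1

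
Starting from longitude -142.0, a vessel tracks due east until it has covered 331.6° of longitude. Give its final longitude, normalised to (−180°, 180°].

-170.4°

Start at -142.0°; shift +331.6° → +189.6°.
+189.6° lies outside (−180°, 180°]; subtract 360° → -170.4°.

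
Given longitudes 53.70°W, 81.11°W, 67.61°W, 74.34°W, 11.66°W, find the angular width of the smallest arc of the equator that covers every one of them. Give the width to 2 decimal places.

Sort the longitudes: -81.11°, -74.34°, -67.61°, -53.70°, -11.66°.
Eastward gaps between consecutive values (wrapping around): 6.77°, 6.73°, 13.91°, 42.04°, 290.55°.
Largest gap = 290.55° ⇒ minimal covering band is its complement: 360° − 290.55° = 69.45°.
Band runs from -81.11° eastward to -11.66°.

69.45°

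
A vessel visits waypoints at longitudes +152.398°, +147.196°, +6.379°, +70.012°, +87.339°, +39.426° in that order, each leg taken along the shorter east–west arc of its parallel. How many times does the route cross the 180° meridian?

0

Leg 1: +152.398° → +147.196°, shortest Δλ = -5.202° (west) — does not cross 180°.
Leg 2: +147.196° → +6.379°, shortest Δλ = -140.817° (west) — does not cross 180°.
Leg 3: +6.379° → +70.012°, shortest Δλ = 63.633° (east) — does not cross 180°.
Leg 4: +70.012° → +87.339°, shortest Δλ = 17.327° (east) — does not cross 180°.
Leg 5: +87.339° → +39.426°, shortest Δλ = -47.913° (west) — does not cross 180°.
Total crossings: 0.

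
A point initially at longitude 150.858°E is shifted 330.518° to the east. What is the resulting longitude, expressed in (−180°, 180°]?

Start at +150.858°; shift +330.518° → +481.376°.
+481.376° lies outside (−180°, 180°]; subtract 360° → +121.376°.

121.376°E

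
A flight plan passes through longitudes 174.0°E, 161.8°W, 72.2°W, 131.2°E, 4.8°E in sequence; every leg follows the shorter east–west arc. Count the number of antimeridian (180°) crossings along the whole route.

Leg 1: +174.0° → -161.8°, shortest Δλ = 24.2° (east) — crosses 180°.
Leg 2: -161.8° → -72.2°, shortest Δλ = 89.6° (east) — does not cross 180°.
Leg 3: -72.2° → +131.2°, shortest Δλ = -156.6° (west) — crosses 180°.
Leg 4: +131.2° → +4.8°, shortest Δλ = -126.4° (west) — does not cross 180°.
Total crossings: 2.

2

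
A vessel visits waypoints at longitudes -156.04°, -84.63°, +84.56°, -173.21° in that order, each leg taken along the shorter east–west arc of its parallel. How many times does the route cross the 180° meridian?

Leg 1: -156.04° → -84.63°, shortest Δλ = 71.41° (east) — does not cross 180°.
Leg 2: -84.63° → +84.56°, shortest Δλ = 169.19° (east) — does not cross 180°.
Leg 3: +84.56° → -173.21°, shortest Δλ = 102.23° (east) — crosses 180°.
Total crossings: 1.

1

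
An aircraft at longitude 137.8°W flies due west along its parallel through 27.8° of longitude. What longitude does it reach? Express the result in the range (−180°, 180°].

Start at -137.8°; shift −27.8° → -165.6°.
-165.6° already lies in (−180°, 180°].

165.6°W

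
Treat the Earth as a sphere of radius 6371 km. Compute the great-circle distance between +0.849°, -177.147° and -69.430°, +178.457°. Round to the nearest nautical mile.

4223 nmi

Δλ = 178.457 − -177.147 = 355.604°; wrapped into (−180°, 180°]: -4.396°.
Δφ = -69.430 − 0.849 = -70.279°.
a = sin²(Δφ/2) + cos φ₁ · cos φ₂ · sin²(Δλ/2) = 0.331797.
c = 2·atan2(√a, √(1−a)) = 1.22770 rad → d = 6371·c ≈ 7821.66 km ≈ 4223.36 nmi.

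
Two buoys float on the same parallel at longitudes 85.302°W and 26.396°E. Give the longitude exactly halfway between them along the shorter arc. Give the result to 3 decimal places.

29.453°W

Signed shortest Δλ from -85.302° to +26.396° is +111.698°.
Midpoint longitude = -85.302° + (+111.698°)/2 = -85.302° + 55.849° = -29.453°.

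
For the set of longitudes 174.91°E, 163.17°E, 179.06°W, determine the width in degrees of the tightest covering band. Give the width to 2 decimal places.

17.77°

Sort the longitudes: -179.06°, +163.17°, +174.91°.
Eastward gaps between consecutive values (wrapping around): 342.23°, 11.74°, 6.03°.
Largest gap = 342.23° ⇒ minimal covering band is its complement: 360° − 342.23° = 17.77°.
Band runs from +163.17° eastward to -179.06°, crossing the antimeridian.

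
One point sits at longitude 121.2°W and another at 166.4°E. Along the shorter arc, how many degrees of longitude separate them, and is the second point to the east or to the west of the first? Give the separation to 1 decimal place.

72.4° west

Raw difference: 166.4 − -121.2 = 287.6°.
Normalise into (−180°, 180°]: 287.6° − 360° = -72.4°.
Negative ⇒ the second point lies to the west; separation 72.4°.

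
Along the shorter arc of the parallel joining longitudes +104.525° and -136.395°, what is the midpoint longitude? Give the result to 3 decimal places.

Signed shortest Δλ from +104.525° to -136.395° is +119.080°.
Midpoint longitude = +104.525° + (+119.080°)/2 = +104.525° + 59.540° = +164.065°.
(The naïve average (+104.525 + -136.395)/2 = -15.935° is on the wrong side of the globe.)

+164.065°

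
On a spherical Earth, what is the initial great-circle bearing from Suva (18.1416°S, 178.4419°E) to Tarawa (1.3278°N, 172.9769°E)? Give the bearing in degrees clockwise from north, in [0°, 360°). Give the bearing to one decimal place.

344.0°

Δλ = 172.9769 − 178.4419 = -5.4650°.
θ = atan2( sin Δλ · cos φ₂ , cos φ₁ · sin φ₂ − sin φ₁ · cos φ₂ · cos Δλ )
  = atan2(-0.09521, 0.33189) = -16.007° → normalised to [0°, 360°): 343.993°.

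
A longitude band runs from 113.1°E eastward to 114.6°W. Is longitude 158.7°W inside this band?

Yes

Band width going east from +113.1° to -114.6°: ((-114.6 − 113.1) mod 360) = 132.3°.
Offset of -158.7° east of the west edge: ((-158.7 − 113.1) mod 360) = 88.2°.
88.2° ≤ 132.3° ⇒ inside.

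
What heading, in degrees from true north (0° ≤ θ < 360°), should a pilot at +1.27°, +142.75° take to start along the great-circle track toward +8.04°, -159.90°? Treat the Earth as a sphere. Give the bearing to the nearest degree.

81°

Δλ = -159.90 − 142.75 = -302.65°; wrapped into (−180°, 180°]: 57.35°.
θ = atan2( sin Δλ · cos φ₂ , cos φ₁ · sin φ₂ − sin φ₁ · cos φ₂ · cos Δλ )
  = atan2(0.83371, 0.12799) = 81.272° → normalised to [0°, 360°): 81.272°.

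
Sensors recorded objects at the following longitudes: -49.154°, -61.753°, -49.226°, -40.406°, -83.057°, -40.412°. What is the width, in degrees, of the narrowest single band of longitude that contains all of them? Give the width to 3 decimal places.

42.651°

Sort the longitudes: -83.057°, -61.753°, -49.226°, -49.154°, -40.412°, -40.406°.
Eastward gaps between consecutive values (wrapping around): 21.304°, 12.527°, 0.072°, 8.742°, 0.006°, 317.349°.
Largest gap = 317.349° ⇒ minimal covering band is its complement: 360° − 317.349° = 42.651°.
Band runs from -83.057° eastward to -40.406°.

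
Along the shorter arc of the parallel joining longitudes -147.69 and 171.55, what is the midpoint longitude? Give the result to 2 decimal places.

-168.07°

Signed shortest Δλ from -147.69° to +171.55° is -40.76°.
Midpoint longitude = -147.69° + (-40.76°)/2 = -147.69° − 20.38° = -168.07°.
(The naïve average (-147.69 + +171.55)/2 = 11.93° is on the wrong side of the globe.)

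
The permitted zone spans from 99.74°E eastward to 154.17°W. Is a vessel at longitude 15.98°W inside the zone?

No

Band width going east from +99.74° to -154.17°: ((-154.17 − 99.74) mod 360) = 106.09°.
Offset of -15.98° east of the west edge: ((-15.98 − 99.74) mod 360) = 244.28°.
244.28° > 106.09° ⇒ outside.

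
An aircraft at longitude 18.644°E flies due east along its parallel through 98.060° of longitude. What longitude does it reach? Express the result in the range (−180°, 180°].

116.704°E

Start at +18.644°; shift +98.060° → +116.704°.
+116.704° already lies in (−180°, 180°].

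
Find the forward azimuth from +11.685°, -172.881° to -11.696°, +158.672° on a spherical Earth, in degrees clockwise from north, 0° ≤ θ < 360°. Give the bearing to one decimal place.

231.4°

Δλ = 158.672 − -172.881 = 331.553°; wrapped into (−180°, 180°]: -28.447°.
θ = atan2( sin Δλ · cos φ₂ , cos φ₁ · sin φ₂ − sin φ₁ · cos φ₂ · cos Δλ )
  = atan2(-0.46646, -0.37290) = -128.640° → normalised to [0°, 360°): 231.360°.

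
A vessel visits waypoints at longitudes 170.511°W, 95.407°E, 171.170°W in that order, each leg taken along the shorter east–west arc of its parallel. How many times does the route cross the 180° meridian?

2

Leg 1: -170.511° → +95.407°, shortest Δλ = -94.082° (west) — crosses 180°.
Leg 2: +95.407° → -171.170°, shortest Δλ = 93.423° (east) — crosses 180°.
Total crossings: 2.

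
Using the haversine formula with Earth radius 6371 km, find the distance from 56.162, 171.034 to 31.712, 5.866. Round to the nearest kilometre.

10143 km

Δλ = 5.866 − 171.034 = -165.168°.
Δφ = 31.712 − 56.162 = -24.450°.
a = sin²(Δφ/2) + cos φ₁ · cos φ₂ · sin²(Δλ/2) = 0.510657.
c = 2·atan2(√a, √(1−a)) = 1.59211 rad → d = 6371·c ≈ 10143.34 km.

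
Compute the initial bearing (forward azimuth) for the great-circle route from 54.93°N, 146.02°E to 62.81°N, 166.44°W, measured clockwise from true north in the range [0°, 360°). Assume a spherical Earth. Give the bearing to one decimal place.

Δλ = -166.44 − 146.02 = -312.46°; wrapped into (−180°, 180°]: 47.54°.
θ = atan2( sin Δλ · cos φ₂ , cos φ₁ · sin φ₂ − sin φ₁ · cos φ₂ · cos Δλ )
  = atan2(0.33711, 0.25862) = 52.506° → normalised to [0°, 360°): 52.506°.

52.5°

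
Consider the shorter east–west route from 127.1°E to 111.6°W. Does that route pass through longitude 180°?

Naïve |-111.6 − 127.1| = 238.7° > 180°, so the shorter arc goes the other way round — across 180°.
Signed shortest Δλ = ((-111.6 − 127.1 + 180) mod 360) − 180 = 121.3°.
Going east by 121.3° from +127.1° passes through 180° before reaching -111.6°.

Yes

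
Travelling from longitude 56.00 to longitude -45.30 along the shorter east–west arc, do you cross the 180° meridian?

Signed shortest Δλ = ((-45.30 − 56.00 + 180) mod 360) − 180 = -101.3°.
Going west by 101.3° from +56.00° reaches -45.30° without touching 180°.

No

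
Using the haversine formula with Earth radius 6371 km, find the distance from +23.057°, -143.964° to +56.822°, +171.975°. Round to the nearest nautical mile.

Δλ = 171.975 − -143.964 = 315.939°; wrapped into (−180°, 180°]: -44.061°.
Δφ = 56.822 − 23.057 = 33.765°.
a = sin²(Δφ/2) + cos φ₁ · cos φ₂ · sin²(Δλ/2) = 0.155184.
c = 2·atan2(√a, √(1−a)) = 0.80982 rad → d = 6371·c ≈ 5159.34 km ≈ 2785.82 nmi.

2786 nmi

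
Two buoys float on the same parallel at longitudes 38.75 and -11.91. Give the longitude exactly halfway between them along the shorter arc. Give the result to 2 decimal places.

+13.42°

Signed shortest Δλ from +38.75° to -11.91° is -50.66°.
Midpoint longitude = +38.75° + (-50.66°)/2 = +38.75° − 25.33° = +13.42°.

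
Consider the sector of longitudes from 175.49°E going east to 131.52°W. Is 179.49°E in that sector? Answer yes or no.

Yes

Band width going east from +175.49° to -131.52°: ((-131.52 − 175.49) mod 360) = 52.99°.
Offset of +179.49° east of the west edge: ((179.49 − 175.49) mod 360) = 4.00°.
4.00° ≤ 52.99° ⇒ inside.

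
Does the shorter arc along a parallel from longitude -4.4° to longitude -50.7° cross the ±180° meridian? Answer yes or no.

No

Signed shortest Δλ = ((-50.7 − -4.4 + 180) mod 360) − 180 = -46.3°.
Going west by 46.3° from -4.4° reaches -50.7° without touching 180°.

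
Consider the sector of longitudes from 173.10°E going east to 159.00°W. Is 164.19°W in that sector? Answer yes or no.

Band width going east from +173.10° to -159.00°: ((-159.00 − 173.10) mod 360) = 27.90°.
Offset of -164.19° east of the west edge: ((-164.19 − 173.10) mod 360) = 22.71°.
22.71° ≤ 27.90° ⇒ inside.

Yes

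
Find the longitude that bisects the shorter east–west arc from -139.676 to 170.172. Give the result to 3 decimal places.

Signed shortest Δλ from -139.676° to +170.172° is -50.152°.
Midpoint longitude = -139.676° + (-50.152°)/2 = -139.676° − 25.076° = -164.752°.
(The naïve average (-139.676 + +170.172)/2 = 15.248° is on the wrong side of the globe.)

-164.752°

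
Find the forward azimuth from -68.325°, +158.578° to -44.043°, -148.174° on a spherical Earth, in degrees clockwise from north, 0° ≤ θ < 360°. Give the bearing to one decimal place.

76.1°

Δλ = -148.174 − 158.578 = -306.752°; wrapped into (−180°, 180°]: 53.248°.
θ = atan2( sin Δλ · cos φ₂ , cos φ₁ · sin φ₂ − sin φ₁ · cos φ₂ · cos Δλ )
  = atan2(0.57594, 0.14293) = 76.063° → normalised to [0°, 360°): 76.063°.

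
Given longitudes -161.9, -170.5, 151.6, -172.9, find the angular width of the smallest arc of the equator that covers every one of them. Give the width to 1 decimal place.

46.5°

Sort the longitudes: -172.9°, -170.5°, -161.9°, +151.6°.
Eastward gaps between consecutive values (wrapping around): 2.4°, 8.6°, 313.5°, 35.5°.
Largest gap = 313.5° ⇒ minimal covering band is its complement: 360° − 313.5° = 46.5°.
Band runs from +151.6° eastward to -161.9°, crossing the antimeridian.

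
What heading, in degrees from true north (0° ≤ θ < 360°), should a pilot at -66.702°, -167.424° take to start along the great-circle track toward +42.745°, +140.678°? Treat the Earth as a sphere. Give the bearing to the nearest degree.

Δλ = 140.678 − -167.424 = 308.102°; wrapped into (−180°, 180°]: -51.898°.
θ = atan2( sin Δλ · cos φ₂ , cos φ₁ · sin φ₂ − sin φ₁ · cos φ₂ · cos Δλ )
  = atan2(-0.57789, 0.68466) = -40.166° → normalised to [0°, 360°): 319.834°.

320°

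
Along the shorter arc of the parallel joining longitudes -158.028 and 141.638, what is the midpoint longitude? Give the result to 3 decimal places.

Signed shortest Δλ from -158.028° to +141.638° is -60.334°.
Midpoint longitude = -158.028° + (-60.334°)/2 = -158.028° − 30.167° = -188.195°.
Normalise into (−180°, 180°]: +171.805°.
(The naïve average (-158.028 + +141.638)/2 = -8.195° is on the wrong side of the globe.)

+171.805°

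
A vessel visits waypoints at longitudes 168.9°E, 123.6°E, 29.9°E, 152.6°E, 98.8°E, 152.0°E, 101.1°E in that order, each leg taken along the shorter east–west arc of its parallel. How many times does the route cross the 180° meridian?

0

Leg 1: +168.9° → +123.6°, shortest Δλ = -45.3° (west) — does not cross 180°.
Leg 2: +123.6° → +29.9°, shortest Δλ = -93.7° (west) — does not cross 180°.
Leg 3: +29.9° → +152.6°, shortest Δλ = 122.7° (east) — does not cross 180°.
Leg 4: +152.6° → +98.8°, shortest Δλ = -53.8° (west) — does not cross 180°.
Leg 5: +98.8° → +152.0°, shortest Δλ = 53.2° (east) — does not cross 180°.
Leg 6: +152.0° → +101.1°, shortest Δλ = -50.9° (west) — does not cross 180°.
Total crossings: 0.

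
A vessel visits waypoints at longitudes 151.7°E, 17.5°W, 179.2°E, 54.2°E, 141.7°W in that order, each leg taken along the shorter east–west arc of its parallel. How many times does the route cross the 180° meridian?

Leg 1: +151.7° → -17.5°, shortest Δλ = -169.2° (west) — does not cross 180°.
Leg 2: -17.5° → +179.2°, shortest Δλ = -163.3° (west) — crosses 180°.
Leg 3: +179.2° → +54.2°, shortest Δλ = -125.0° (west) — does not cross 180°.
Leg 4: +54.2° → -141.7°, shortest Δλ = 164.1° (east) — crosses 180°.
Total crossings: 2.

2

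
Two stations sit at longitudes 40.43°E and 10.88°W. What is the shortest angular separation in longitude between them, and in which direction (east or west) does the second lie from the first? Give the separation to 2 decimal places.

Raw difference: -10.88 − 40.43 = -51.31°.
Normalise into (−180°, 180°]: -51.31° stays -51.31°.
Negative ⇒ the second point lies to the west; separation 51.31°.

51.31° west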